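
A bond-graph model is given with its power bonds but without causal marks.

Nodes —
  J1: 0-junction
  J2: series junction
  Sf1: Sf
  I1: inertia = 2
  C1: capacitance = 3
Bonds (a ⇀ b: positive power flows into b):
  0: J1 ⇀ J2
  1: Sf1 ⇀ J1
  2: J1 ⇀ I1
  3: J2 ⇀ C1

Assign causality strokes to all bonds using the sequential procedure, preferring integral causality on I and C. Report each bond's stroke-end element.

β0 stroke→J1
β1 stroke→Sf1
β2 stroke→I1
β3 stroke→J2

b1 |Sf1  (source Sf1 imposes f)
b2 |I1  (I1 integral (f out))
b0 |J1  (J1 needs exactly one e-in)
b3 |J2  (J2 flow already set via bond 0)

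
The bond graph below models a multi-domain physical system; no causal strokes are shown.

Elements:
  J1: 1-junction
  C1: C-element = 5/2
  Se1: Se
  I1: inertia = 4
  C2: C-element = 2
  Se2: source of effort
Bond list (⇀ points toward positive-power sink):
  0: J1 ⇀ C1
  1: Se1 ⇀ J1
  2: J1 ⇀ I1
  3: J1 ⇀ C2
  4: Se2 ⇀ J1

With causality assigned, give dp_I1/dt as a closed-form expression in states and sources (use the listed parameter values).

dp_I1/dt = E_Se1 + E_Se2 - 2*q_C1/5 - q_C2/2

b1 |J1  (Se1 (Se) sets effort on bond)
b4 |J1  (Se2 fixes effort; stroke away)
b0 |J1  (prefer integral on C1)
b2 |I1  (I1 integral (f out))
b3 |J1  (J1: bond 2 brought flow, rest push out)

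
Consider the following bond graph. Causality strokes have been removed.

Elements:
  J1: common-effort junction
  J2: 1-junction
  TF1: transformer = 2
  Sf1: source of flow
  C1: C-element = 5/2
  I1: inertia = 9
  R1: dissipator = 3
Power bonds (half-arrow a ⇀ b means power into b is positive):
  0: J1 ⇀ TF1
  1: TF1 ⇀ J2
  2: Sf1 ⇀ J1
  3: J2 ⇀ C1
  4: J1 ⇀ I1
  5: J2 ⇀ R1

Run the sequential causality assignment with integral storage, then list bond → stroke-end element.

#2 stroke at Sf1  (source Sf1 imposes f)
#3 stroke at J2  (C1: C, integral causality)
#4 stroke at I1  (prefer integral on I1)
#0 stroke at J1  (J1 needs exactly one e-in)
#1 stroke at TF1  (TF1 one-in-one-out from 0)
#5 stroke at J2  (J2: bond 1 brought flow, rest push out)

b0 stroke→J1
b1 stroke→TF1
b2 stroke→Sf1
b3 stroke→J2
b4 stroke→I1
b5 stroke→J2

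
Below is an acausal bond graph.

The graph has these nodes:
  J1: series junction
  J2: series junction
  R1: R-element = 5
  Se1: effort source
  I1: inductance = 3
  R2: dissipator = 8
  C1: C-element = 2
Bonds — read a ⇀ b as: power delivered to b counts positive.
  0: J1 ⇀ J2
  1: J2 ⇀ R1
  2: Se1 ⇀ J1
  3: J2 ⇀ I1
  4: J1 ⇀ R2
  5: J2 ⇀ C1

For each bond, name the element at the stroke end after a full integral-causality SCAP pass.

#2 →J1  (source Se1 imposes e)
#3 →I1  (I1 integral (f out))
#0 →J2  (common-f at J2 fixed by 3)
#1 →J2  (1-jn J2 has f-setter on 3)
#5 →J2  (J2 flow already set via bond 3)
#4 →J1  (1-jn J1 has f-setter on 0)

bond 0 stroke at J2
bond 1 stroke at J2
bond 2 stroke at J1
bond 3 stroke at I1
bond 4 stroke at J1
bond 5 stroke at J2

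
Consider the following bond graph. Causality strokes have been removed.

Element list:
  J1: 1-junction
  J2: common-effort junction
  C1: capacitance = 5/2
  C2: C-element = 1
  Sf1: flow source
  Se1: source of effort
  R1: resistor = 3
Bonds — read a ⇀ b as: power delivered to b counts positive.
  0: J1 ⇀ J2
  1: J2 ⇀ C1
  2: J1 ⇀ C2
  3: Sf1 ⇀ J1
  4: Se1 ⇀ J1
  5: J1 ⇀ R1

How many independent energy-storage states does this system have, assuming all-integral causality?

b3 stroke→Sf1  (source Sf1 imposes f)
b4 stroke→J1  (source Se1 imposes e)
b0 stroke→J1  (J1 flow already set via bond 3)
b2 stroke→J1  (common-f at J1 fixed by 3)
b5 stroke→J1  (J1: bond 3 brought flow, rest push out)
b1 stroke→J2  (J2 needs exactly one e-in)

2  (C1, C2 all integral)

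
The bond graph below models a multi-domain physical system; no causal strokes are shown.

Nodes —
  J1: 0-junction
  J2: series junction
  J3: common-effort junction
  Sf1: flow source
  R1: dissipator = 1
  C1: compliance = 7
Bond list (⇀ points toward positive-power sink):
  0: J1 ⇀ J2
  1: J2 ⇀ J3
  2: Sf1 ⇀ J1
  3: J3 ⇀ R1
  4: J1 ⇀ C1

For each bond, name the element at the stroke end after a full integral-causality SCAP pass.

bond 2 →Sf1  (Sf1 (Sf) sets flow on bond)
bond 4 →J1  (C1 outputs effort q/C1)
bond 0 →J2  (J1 effort already set via bond 4)
bond 1 →J3  (J2: last free bond brings flow in)
bond 3 →R1  (J3: bond 1 brought effort, rest push out)

bond 0 stroke→J2
bond 1 stroke→J3
bond 2 stroke→Sf1
bond 3 stroke→R1
bond 4 stroke→J1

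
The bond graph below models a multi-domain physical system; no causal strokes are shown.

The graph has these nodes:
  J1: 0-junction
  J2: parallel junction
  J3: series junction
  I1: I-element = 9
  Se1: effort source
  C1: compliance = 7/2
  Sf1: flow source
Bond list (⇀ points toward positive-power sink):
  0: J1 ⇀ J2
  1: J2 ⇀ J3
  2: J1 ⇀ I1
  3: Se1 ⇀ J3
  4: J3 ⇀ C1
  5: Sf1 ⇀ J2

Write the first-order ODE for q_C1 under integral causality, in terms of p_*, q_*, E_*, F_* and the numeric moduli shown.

dq_C1/dt = F_Sf1 - p_I1/9

bond 3 stroke→J3  (source Se1 imposes e)
bond 5 stroke→Sf1  (Sf1 (Sf) sets flow on bond)
bond 2 stroke→I1  (I1: I, integral causality)
bond 0 stroke→J1  (J1 needs exactly one e-in)
bond 1 stroke→J2  (closing 0-jn rule on J2)
bond 4 stroke→J3  (1-jn J3 has f-setter on 1)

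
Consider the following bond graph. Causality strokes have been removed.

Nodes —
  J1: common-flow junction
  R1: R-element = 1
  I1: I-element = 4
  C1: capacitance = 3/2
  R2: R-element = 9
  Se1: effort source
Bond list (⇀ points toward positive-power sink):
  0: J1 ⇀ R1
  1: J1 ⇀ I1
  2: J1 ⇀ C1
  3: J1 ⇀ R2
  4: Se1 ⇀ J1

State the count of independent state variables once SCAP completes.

2  (C1, I1 all integral)

β4 →J1  (Se1 fixes effort; stroke away)
β1 →I1  (prefer integral on I1)
β0 →J1  (J1: bond 1 brought flow, rest push out)
β2 →J1  (J1 flow already set via bond 1)
β3 →J1  (J1: bond 1 brought flow, rest push out)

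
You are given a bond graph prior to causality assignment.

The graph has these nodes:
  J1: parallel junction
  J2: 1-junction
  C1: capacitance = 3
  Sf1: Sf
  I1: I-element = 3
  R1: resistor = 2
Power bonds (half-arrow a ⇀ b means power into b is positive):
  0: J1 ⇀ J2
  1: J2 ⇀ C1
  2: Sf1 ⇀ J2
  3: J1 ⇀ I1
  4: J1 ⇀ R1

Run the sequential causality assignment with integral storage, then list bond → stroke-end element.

b2 |Sf1  (Sf1: flow source, stroke at near end)
b0 |J2  (common-f at J2 fixed by 2)
b1 |J2  (1-jn J2 has f-setter on 2)
b3 |I1  (prefer integral on I1)
b4 |J1  (J1: last free bond brings effort in)

b0 →J2
b1 →J2
b2 →Sf1
b3 →I1
b4 →J1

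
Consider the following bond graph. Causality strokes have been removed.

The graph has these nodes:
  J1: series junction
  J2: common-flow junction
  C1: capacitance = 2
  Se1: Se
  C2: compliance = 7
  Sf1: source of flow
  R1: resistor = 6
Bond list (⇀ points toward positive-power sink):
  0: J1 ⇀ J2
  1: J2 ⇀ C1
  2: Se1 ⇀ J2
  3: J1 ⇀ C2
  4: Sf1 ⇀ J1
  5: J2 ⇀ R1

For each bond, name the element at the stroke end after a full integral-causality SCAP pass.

#0 |J1
#1 |J2
#2 |J2
#3 |J1
#4 |Sf1
#5 |J2

b2 |J2  (Se1 (Se) sets effort on bond)
b4 |Sf1  (Sf1: flow source, stroke at near end)
b0 |J1  (1-jn J1 has f-setter on 4)
b3 |J1  (common-f at J1 fixed by 4)
b1 |J2  (1-jn J2 has f-setter on 0)
b5 |J2  (J2: bond 0 brought flow, rest push out)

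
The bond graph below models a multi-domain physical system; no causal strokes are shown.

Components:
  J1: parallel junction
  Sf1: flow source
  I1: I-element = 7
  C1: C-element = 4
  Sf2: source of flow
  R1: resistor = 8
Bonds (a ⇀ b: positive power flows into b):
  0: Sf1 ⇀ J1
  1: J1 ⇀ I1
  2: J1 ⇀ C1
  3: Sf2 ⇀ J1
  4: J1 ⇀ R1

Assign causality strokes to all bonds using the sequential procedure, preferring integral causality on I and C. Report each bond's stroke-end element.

#0 |Sf1  (Sf1: flow source, stroke at near end)
#3 |Sf2  (Sf2: flow source, stroke at near end)
#1 |I1  (I1: I, integral causality)
#2 |J1  (C1 outputs effort q/C1)
#4 |R1  (J1 effort already set via bond 2)

b0 stroke→Sf1
b1 stroke→I1
b2 stroke→J1
b3 stroke→Sf2
b4 stroke→R1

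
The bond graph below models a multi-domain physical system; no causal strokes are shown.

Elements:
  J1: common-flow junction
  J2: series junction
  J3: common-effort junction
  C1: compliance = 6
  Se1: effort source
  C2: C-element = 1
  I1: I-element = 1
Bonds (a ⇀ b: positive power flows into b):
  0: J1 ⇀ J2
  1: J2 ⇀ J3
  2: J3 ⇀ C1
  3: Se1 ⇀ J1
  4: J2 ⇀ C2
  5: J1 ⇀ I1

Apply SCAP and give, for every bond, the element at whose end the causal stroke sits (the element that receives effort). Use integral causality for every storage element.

#3 →J1  (Se1: effort source, stroke at far end)
#2 →J3  (prefer integral on C1)
#1 →J2  (J3: bond 2 brought effort, rest push out)
#4 →J2  (C2 outputs effort q/C2)
#0 →J1  (J2: last free bond brings flow in)
#5 →I1  (J1 needs exactly one f-in)

#0 →J1
#1 →J2
#2 →J3
#3 →J1
#4 →J2
#5 →I1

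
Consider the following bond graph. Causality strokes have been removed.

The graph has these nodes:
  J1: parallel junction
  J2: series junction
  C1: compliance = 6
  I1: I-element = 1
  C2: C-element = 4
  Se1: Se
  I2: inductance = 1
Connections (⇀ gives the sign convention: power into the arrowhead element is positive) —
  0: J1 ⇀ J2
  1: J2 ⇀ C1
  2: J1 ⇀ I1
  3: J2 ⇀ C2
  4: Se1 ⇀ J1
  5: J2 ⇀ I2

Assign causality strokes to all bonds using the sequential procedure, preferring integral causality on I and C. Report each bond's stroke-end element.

bond 4 →J1  (Se1: effort source, stroke at far end)
bond 0 →J2  (J1 effort already set via bond 4)
bond 2 →I1  (J1: bond 4 brought effort, rest push out)
bond 1 →J2  (C1 integral (e out))
bond 3 →J2  (C2 integral (e out))
bond 5 →I2  (J2 needs exactly one f-in)

bond 0 stroke at J2
bond 1 stroke at J2
bond 2 stroke at I1
bond 3 stroke at J2
bond 4 stroke at J1
bond 5 stroke at I2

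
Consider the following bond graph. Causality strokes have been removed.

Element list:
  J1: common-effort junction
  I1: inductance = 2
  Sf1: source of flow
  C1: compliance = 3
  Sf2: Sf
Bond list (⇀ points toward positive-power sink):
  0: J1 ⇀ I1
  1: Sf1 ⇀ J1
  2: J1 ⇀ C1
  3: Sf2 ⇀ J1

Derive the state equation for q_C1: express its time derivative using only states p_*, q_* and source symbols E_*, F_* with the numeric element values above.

dq_C1/dt = F_Sf1 + F_Sf2 - p_I1/2

b1 stroke at Sf1  (Sf1: flow source, stroke at near end)
b3 stroke at Sf2  (Sf2 (Sf) sets flow on bond)
b0 stroke at I1  (I1 outputs flow p/I1)
b2 stroke at J1  (J1 needs exactly one e-in)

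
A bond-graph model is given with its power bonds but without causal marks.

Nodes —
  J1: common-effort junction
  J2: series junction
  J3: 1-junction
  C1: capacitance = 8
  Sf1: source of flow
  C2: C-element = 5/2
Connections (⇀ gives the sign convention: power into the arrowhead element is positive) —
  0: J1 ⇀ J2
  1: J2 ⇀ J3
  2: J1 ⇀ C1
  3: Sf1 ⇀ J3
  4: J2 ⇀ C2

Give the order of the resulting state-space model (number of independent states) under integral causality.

2  (C1, C2 all integral)

b3 →Sf1  (Sf1 fixes flow; stroke at Sf1)
b1 →J3  (1-jn J3 has f-setter on 3)
b0 →J2  (1-jn J2 has f-setter on 1)
b4 →J2  (J2: bond 1 brought flow, rest push out)
b2 →J1  (J1: last free bond brings effort in)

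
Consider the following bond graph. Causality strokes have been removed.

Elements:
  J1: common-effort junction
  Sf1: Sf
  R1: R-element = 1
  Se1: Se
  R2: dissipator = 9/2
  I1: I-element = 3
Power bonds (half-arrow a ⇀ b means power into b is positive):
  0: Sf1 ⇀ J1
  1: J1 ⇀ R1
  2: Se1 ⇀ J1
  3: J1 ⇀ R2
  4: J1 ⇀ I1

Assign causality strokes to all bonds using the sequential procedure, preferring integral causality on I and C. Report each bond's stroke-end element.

b0 |Sf1
b1 |R1
b2 |J1
b3 |R2
b4 |I1

bond 0 stroke→Sf1  (source Sf1 imposes f)
bond 2 stroke→J1  (Se1 (Se) sets effort on bond)
bond 1 stroke→R1  (J1 effort already set via bond 2)
bond 3 stroke→R2  (J1 effort already set via bond 2)
bond 4 stroke→I1  (0-jn J1 has e-setter on 2)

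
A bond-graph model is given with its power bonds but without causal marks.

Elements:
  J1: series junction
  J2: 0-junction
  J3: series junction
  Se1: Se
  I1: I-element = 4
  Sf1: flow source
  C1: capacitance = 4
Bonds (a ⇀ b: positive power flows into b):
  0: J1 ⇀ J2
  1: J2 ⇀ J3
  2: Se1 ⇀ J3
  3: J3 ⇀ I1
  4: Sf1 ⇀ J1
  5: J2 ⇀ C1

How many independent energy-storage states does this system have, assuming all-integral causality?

β2 →J3  (Se1 (Se) sets effort on bond)
β4 →Sf1  (source Sf1 imposes f)
β0 →J1  (J1 flow already set via bond 4)
β3 →I1  (I1 integral (f out))
β1 →J3  (J3 flow already set via bond 3)
β5 →J2  (closing 0-jn rule on J2)

2  (C1, I1 all integral)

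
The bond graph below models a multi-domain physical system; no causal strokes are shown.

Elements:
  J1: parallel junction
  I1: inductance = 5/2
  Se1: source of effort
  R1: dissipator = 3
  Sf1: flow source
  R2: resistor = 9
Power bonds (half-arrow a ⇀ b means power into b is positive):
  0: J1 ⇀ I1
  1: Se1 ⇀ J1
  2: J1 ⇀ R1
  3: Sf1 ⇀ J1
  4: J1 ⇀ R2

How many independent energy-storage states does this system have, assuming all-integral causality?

1  (I1 all integral)

β1 →J1  (Se1: effort source, stroke at far end)
β3 →Sf1  (Sf1 fixes flow; stroke at Sf1)
β0 →I1  (common-e at J1 fixed by 1)
β2 →R1  (0-jn J1 has e-setter on 1)
β4 →R2  (common-e at J1 fixed by 1)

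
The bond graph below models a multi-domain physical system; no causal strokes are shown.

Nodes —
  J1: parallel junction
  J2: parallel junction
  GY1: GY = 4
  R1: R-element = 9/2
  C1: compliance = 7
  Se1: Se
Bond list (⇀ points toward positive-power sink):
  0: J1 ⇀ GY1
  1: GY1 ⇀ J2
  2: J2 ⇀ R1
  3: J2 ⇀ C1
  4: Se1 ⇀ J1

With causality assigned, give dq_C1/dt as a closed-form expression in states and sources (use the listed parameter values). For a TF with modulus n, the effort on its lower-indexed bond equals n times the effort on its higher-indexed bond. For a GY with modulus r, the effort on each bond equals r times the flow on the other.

b4 |J1  (source Se1 imposes e)
b0 |GY1  (J1 effort already set via bond 4)
b1 |GY1  (through GY1, causality inverts; strokes same side of GY1)
b3 |J2  (C1: C, integral causality)
b2 |R1  (0-jn J2 has e-setter on 3)

dq_C1/dt = E_Se1/4 - 2*q_C1/63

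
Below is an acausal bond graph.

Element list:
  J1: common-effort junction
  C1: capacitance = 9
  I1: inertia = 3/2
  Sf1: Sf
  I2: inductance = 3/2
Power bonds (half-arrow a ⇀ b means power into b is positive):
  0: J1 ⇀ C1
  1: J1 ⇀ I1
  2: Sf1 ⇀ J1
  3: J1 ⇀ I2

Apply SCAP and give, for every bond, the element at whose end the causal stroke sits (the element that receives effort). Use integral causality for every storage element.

b0 stroke→J1
b1 stroke→I1
b2 stroke→Sf1
b3 stroke→I2

β2 stroke→Sf1  (Sf1: flow source, stroke at near end)
β0 stroke→J1  (prefer integral on C1)
β1 stroke→I1  (common-e at J1 fixed by 0)
β3 stroke→I2  (J1: bond 0 brought effort, rest push out)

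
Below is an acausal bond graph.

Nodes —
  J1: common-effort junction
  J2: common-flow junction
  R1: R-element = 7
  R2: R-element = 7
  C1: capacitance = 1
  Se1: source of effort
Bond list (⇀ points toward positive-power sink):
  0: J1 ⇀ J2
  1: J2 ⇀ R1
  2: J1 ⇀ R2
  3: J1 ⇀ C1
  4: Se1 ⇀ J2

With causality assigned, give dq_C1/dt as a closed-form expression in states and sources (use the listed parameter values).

dq_C1/dt = -E_Se1/7 - 2*q_C1/7

β4 stroke at J2  (Se1: effort source, stroke at far end)
β3 stroke at J1  (C1: C, integral causality)
β0 stroke at J2  (J1: bond 3 brought effort, rest push out)
β2 stroke at R2  (J1: bond 3 brought effort, rest push out)
β1 stroke at R1  (closing 1-jn rule on J2)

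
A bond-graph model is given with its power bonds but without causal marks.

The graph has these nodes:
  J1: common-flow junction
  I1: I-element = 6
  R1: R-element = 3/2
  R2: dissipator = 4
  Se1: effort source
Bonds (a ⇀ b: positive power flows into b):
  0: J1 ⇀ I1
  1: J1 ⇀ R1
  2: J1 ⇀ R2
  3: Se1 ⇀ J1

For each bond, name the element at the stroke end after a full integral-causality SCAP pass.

b0 →I1
b1 →J1
b2 →J1
b3 →J1

#3 →J1  (Se1: effort source, stroke at far end)
#0 →I1  (I1 integral (f out))
#1 →J1  (1-jn J1 has f-setter on 0)
#2 →J1  (J1 flow already set via bond 0)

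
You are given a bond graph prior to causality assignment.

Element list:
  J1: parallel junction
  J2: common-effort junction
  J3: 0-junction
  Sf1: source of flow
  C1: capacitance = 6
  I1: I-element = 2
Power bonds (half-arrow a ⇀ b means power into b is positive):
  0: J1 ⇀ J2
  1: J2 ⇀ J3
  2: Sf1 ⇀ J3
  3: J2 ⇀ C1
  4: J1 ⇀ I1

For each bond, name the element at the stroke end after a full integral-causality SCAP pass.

β2 |Sf1  (Sf1: flow source, stroke at near end)
β1 |J3  (J3 needs exactly one e-in)
β3 |J2  (C1: C, integral causality)
β0 |J1  (0-jn J2 has e-setter on 3)
β4 |I1  (J1: bond 0 brought effort, rest push out)

bond 0 →J1
bond 1 →J3
bond 2 →Sf1
bond 3 →J2
bond 4 →I1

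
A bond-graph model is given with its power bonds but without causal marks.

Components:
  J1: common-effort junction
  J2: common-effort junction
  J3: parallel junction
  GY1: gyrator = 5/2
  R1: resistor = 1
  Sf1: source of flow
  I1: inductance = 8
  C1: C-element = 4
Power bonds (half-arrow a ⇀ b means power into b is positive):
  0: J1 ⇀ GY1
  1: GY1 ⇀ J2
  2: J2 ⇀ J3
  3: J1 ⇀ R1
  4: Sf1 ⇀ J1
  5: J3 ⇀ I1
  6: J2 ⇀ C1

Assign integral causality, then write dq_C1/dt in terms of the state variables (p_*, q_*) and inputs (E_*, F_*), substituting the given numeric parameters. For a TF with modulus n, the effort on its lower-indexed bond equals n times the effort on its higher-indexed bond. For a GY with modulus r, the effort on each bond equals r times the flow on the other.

bond 4 stroke at Sf1  (Sf1 (Sf) sets flow on bond)
bond 5 stroke at I1  (I1 integral (f out))
bond 2 stroke at J3  (closing 0-jn rule on J3)
bond 6 stroke at J2  (C1: C, integral causality)
bond 1 stroke at GY1  (0-jn J2 has e-setter on 6)
bond 0 stroke at GY1  (GY1 both-in/both-out from 1)
bond 3 stroke at J1  (J1 needs exactly one e-in)

dq_C1/dt = 2*F_Sf1/5 - p_I1/8 - q_C1/25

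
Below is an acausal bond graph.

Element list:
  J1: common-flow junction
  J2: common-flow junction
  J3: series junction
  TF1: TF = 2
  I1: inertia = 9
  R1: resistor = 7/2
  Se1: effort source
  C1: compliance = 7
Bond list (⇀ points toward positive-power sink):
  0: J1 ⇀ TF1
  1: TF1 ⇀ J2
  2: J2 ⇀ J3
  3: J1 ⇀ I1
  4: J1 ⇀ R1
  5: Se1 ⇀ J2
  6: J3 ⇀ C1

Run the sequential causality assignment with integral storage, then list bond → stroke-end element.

b5 stroke→J2  (Se1: effort source, stroke at far end)
b3 stroke→I1  (prefer integral on I1)
b0 stroke→J1  (1-jn J1 has f-setter on 3)
b4 stroke→J1  (common-f at J1 fixed by 3)
b1 stroke→TF1  (TF1 one-in-one-out from 0)
b2 stroke→J2  (J2 flow already set via bond 1)
b6 stroke→J3  (J3: bond 2 brought flow, rest push out)

#0 |J1
#1 |TF1
#2 |J2
#3 |I1
#4 |J1
#5 |J2
#6 |J3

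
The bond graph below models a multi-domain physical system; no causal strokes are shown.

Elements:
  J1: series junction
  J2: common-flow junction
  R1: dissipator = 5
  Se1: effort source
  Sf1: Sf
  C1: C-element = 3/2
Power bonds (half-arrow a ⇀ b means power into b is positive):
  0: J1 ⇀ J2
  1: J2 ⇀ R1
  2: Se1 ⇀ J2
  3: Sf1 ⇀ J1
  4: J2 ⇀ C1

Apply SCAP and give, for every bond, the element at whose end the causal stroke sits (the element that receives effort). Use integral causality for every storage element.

bond 2 stroke→J2  (Se1: effort source, stroke at far end)
bond 3 stroke→Sf1  (source Sf1 imposes f)
bond 0 stroke→J1  (J1: bond 3 brought flow, rest push out)
bond 1 stroke→J2  (common-f at J2 fixed by 0)
bond 4 stroke→J2  (common-f at J2 fixed by 0)

β0 →J1
β1 →J2
β2 →J2
β3 →Sf1
β4 →J2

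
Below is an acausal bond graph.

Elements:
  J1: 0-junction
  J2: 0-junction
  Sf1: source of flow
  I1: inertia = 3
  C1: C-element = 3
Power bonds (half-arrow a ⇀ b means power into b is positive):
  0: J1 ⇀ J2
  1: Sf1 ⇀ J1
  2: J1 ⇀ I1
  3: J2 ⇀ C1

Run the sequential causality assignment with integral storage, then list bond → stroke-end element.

β1 |Sf1  (source Sf1 imposes f)
β2 |I1  (I1 integral (f out))
β0 |J1  (closing 0-jn rule on J1)
β3 |J2  (closing 0-jn rule on J2)

β0 stroke at J1
β1 stroke at Sf1
β2 stroke at I1
β3 stroke at J2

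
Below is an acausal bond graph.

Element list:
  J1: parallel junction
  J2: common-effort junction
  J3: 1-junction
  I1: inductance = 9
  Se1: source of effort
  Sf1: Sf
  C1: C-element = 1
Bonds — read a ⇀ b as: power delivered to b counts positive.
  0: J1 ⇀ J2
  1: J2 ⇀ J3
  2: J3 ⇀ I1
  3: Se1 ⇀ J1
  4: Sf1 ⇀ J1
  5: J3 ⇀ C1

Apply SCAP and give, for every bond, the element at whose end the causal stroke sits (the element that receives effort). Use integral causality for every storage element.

b0 stroke at J2
b1 stroke at J3
b2 stroke at I1
b3 stroke at J1
b4 stroke at Sf1
b5 stroke at J3

#3 |J1  (source Se1 imposes e)
#4 |Sf1  (source Sf1 imposes f)
#0 |J2  (0-jn J1 has e-setter on 3)
#1 |J3  (J2 effort already set via bond 0)
#2 |I1  (I1 integral (f out))
#5 |J3  (common-f at J3 fixed by 2)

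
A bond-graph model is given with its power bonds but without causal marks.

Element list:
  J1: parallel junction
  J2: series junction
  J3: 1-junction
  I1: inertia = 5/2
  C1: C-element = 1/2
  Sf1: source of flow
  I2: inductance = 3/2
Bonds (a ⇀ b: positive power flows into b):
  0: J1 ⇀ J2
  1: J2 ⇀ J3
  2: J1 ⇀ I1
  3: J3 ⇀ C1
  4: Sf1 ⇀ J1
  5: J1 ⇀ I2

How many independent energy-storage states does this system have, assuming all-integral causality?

β4 stroke at Sf1  (Sf1: flow source, stroke at near end)
β2 stroke at I1  (I1: I, integral causality)
β3 stroke at J3  (prefer integral on C1)
β1 stroke at J2  (closing 1-jn rule on J3)
β0 stroke at J1  (only one flow-in slot at J2)
β5 stroke at I2  (J1 effort already set via bond 0)

3  (C1, I1, I2 all integral)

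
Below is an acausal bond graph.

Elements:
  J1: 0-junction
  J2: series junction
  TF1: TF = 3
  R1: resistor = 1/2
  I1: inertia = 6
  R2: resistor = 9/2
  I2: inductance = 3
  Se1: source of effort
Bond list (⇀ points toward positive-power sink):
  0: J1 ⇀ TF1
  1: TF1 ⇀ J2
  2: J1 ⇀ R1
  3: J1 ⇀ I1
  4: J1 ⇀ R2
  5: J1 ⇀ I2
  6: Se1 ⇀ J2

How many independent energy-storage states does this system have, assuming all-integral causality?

β6 stroke→J2  (Se1 (Se) sets effort on bond)
β1 stroke→TF1  (only one flow-in slot at J2)
β0 stroke→J1  (TF1 one-in-one-out from 1)
β2 stroke→R1  (J1: bond 0 brought effort, rest push out)
β3 stroke→I1  (J1 effort already set via bond 0)
β4 stroke→R2  (common-e at J1 fixed by 0)
β5 stroke→I2  (J1 effort already set via bond 0)

2  (I1, I2 all integral)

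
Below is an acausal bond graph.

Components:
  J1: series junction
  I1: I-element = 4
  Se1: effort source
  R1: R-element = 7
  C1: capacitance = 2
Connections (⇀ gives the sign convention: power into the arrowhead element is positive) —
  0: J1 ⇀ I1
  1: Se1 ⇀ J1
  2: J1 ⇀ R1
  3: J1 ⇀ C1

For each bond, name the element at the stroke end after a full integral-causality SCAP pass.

b0 |I1
b1 |J1
b2 |J1
b3 |J1

b1 stroke at J1  (Se1 (Se) sets effort on bond)
b0 stroke at I1  (I1 integral (f out))
b2 stroke at J1  (J1 flow already set via bond 0)
b3 stroke at J1  (common-f at J1 fixed by 0)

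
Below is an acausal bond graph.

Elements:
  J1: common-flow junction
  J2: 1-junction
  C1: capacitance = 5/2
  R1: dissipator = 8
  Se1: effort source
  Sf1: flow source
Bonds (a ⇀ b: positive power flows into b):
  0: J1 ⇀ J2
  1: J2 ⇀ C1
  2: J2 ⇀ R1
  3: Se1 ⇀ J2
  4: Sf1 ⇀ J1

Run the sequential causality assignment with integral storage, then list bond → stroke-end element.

β0 stroke at J1
β1 stroke at J2
β2 stroke at J2
β3 stroke at J2
β4 stroke at Sf1

β3 stroke→J2  (source Se1 imposes e)
β4 stroke→Sf1  (Sf1 (Sf) sets flow on bond)
β0 stroke→J1  (1-jn J1 has f-setter on 4)
β1 stroke→J2  (common-f at J2 fixed by 0)
β2 stroke→J2  (J2 flow already set via bond 0)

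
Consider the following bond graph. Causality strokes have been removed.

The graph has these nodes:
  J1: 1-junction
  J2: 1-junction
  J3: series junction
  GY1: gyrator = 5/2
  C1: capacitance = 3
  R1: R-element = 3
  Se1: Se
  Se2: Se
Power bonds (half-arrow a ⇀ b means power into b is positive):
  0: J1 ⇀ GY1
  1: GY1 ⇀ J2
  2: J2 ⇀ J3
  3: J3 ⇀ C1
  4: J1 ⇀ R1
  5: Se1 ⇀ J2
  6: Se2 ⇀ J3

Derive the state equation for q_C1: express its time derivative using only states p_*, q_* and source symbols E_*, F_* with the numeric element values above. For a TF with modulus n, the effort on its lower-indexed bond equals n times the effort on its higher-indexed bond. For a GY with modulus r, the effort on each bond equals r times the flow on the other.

dq_C1/dt = 12*E_Se1/25 + 12*E_Se2/25 - 4*q_C1/25

#5 →J2  (Se1 (Se) sets effort on bond)
#6 →J3  (source Se2 imposes e)
#3 →J3  (C1 integral (e out))
#2 →J2  (J3 needs exactly one f-in)
#1 →GY1  (J2 needs exactly one f-in)
#0 →GY1  (through GY1, causality inverts; strokes same side of GY1)
#4 →J1  (common-f at J1 fixed by 0)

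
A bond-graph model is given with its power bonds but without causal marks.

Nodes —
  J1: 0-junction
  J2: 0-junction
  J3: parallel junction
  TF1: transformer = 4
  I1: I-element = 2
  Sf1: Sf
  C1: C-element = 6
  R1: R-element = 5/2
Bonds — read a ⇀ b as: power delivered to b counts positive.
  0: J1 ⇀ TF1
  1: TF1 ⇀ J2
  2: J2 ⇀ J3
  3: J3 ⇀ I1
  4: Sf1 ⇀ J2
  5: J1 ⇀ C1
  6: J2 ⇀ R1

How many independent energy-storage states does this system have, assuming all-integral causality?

2  (C1, I1 all integral)

β4 |Sf1  (Sf1 fixes flow; stroke at Sf1)
β3 |I1  (prefer integral on I1)
β2 |J3  (J3 needs exactly one e-in)
β5 |J1  (C1 outputs effort q/C1)
β0 |TF1  (J1 effort already set via bond 5)
β1 |J2  (TF TF1: opposite of bond 0)
β6 |R1  (common-e at J2 fixed by 1)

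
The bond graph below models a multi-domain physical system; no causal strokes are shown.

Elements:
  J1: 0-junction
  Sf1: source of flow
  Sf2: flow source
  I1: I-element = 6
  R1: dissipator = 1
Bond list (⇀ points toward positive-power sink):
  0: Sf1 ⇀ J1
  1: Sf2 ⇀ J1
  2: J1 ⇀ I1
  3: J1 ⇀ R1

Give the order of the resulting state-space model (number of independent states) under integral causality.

1  (I1 all integral)

#0 →Sf1  (source Sf1 imposes f)
#1 →Sf2  (Sf2 fixes flow; stroke at Sf2)
#2 →I1  (I1: I, integral causality)
#3 →J1  (closing 0-jn rule on J1)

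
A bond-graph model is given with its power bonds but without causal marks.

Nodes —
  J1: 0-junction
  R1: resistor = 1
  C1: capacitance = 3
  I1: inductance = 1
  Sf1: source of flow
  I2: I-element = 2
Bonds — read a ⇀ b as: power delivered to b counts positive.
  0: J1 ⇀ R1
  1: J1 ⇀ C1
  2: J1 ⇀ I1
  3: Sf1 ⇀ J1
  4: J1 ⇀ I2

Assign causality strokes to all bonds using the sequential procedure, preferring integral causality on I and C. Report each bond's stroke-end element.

bond 0 →R1
bond 1 →J1
bond 2 →I1
bond 3 →Sf1
bond 4 →I2

#3 stroke→Sf1  (source Sf1 imposes f)
#1 stroke→J1  (C1 integral (e out))
#0 stroke→R1  (common-e at J1 fixed by 1)
#2 stroke→I1  (J1: bond 1 brought effort, rest push out)
#4 stroke→I2  (common-e at J1 fixed by 1)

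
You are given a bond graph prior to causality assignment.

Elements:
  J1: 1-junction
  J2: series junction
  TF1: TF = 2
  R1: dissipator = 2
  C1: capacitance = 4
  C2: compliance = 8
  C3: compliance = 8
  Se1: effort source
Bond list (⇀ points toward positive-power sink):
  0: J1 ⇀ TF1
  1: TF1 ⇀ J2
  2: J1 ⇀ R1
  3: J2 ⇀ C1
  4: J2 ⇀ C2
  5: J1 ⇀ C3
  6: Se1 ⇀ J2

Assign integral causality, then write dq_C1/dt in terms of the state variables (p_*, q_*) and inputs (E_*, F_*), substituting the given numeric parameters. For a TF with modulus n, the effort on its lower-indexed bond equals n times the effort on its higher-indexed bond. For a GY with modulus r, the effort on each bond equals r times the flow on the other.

bond 6 stroke at J2  (Se1 fixes effort; stroke away)
bond 3 stroke at J2  (C1 integral (e out))
bond 4 stroke at J2  (prefer integral on C2)
bond 1 stroke at TF1  (J2: last free bond brings flow in)
bond 0 stroke at J1  (TF1 one-in-one-out from 1)
bond 5 stroke at J1  (prefer integral on C3)
bond 2 stroke at R1  (closing 1-jn rule on J1)

dq_C1/dt = 2*E_Se1 - q_C1/2 - q_C2/4 - q_C3/8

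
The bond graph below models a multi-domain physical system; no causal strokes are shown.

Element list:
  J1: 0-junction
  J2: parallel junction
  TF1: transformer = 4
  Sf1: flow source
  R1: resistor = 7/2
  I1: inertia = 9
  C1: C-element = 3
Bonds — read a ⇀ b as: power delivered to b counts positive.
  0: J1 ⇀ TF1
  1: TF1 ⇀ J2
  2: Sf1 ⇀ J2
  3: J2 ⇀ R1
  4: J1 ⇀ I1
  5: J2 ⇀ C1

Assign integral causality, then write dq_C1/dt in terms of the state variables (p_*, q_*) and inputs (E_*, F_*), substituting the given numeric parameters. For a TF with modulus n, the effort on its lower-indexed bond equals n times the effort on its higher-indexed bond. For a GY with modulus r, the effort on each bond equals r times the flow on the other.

b2 stroke→Sf1  (Sf1: flow source, stroke at near end)
b4 stroke→I1  (I1: I, integral causality)
b0 stroke→J1  (J1: last free bond brings effort in)
b1 stroke→TF1  (TF1 one-in-one-out from 0)
b5 stroke→J2  (C1 outputs effort q/C1)
b3 stroke→R1  (common-e at J2 fixed by 5)

dq_C1/dt = F_Sf1 - 4*p_I1/9 - 2*q_C1/21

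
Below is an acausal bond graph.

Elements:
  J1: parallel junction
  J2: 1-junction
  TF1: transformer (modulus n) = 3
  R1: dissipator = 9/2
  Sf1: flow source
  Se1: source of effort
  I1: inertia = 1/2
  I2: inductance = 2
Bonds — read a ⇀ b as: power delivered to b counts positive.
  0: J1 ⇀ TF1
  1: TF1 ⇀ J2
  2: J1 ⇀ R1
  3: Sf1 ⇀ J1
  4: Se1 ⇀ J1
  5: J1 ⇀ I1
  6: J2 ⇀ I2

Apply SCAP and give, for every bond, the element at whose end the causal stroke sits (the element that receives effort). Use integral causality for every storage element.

bond 0 |TF1
bond 1 |J2
bond 2 |R1
bond 3 |Sf1
bond 4 |J1
bond 5 |I1
bond 6 |I2

#3 stroke→Sf1  (Sf1 fixes flow; stroke at Sf1)
#4 stroke→J1  (source Se1 imposes e)
#0 stroke→TF1  (common-e at J1 fixed by 4)
#2 stroke→R1  (J1: bond 4 brought effort, rest push out)
#5 stroke→I1  (J1 effort already set via bond 4)
#1 stroke→J2  (through TF1, causality passes straight; one stroke at TF1)
#6 stroke→I2  (J2 needs exactly one f-in)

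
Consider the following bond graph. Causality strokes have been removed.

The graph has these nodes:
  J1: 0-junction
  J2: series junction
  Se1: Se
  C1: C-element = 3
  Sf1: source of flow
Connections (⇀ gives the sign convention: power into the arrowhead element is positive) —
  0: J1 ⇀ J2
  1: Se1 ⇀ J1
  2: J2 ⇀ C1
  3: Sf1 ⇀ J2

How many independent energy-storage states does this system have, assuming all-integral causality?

1  (C1 all integral)

#1 stroke at J1  (Se1 fixes effort; stroke away)
#3 stroke at Sf1  (Sf1 (Sf) sets flow on bond)
#0 stroke at J2  (J1: bond 1 brought effort, rest push out)
#2 stroke at J2  (J2: bond 3 brought flow, rest push out)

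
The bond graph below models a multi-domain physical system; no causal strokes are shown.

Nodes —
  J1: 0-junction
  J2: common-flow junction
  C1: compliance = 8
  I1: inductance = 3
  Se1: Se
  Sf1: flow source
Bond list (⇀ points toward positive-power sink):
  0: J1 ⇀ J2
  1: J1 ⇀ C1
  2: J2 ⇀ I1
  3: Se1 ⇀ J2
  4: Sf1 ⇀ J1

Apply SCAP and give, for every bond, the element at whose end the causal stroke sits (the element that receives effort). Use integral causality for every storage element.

#3 |J2  (Se1: effort source, stroke at far end)
#4 |Sf1  (Sf1: flow source, stroke at near end)
#1 |J1  (C1 integral (e out))
#0 |J2  (common-e at J1 fixed by 1)
#2 |I1  (J2 needs exactly one f-in)

bond 0 |J2
bond 1 |J1
bond 2 |I1
bond 3 |J2
bond 4 |Sf1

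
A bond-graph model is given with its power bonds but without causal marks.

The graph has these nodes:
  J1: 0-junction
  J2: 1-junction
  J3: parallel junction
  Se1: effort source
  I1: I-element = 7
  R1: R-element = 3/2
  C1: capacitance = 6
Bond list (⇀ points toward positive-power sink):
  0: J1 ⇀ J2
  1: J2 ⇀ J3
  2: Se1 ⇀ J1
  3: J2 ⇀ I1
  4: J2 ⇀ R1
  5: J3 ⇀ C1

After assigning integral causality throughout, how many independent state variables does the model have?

2  (C1, I1 all integral)

β2 stroke→J1  (Se1 fixes effort; stroke away)
β0 stroke→J2  (J1 effort already set via bond 2)
β3 stroke→I1  (prefer integral on I1)
β1 stroke→J2  (J2 flow already set via bond 3)
β4 stroke→J2  (1-jn J2 has f-setter on 3)
β5 stroke→J3  (only one effort-in slot at J3)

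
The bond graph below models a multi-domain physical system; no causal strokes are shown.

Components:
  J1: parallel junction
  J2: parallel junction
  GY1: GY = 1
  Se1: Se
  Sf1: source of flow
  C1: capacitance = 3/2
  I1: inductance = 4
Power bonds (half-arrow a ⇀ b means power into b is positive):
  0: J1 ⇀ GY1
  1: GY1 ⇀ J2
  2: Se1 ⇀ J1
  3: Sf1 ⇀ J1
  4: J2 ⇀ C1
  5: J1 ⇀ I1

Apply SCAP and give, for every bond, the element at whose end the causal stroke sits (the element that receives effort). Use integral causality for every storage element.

b2 stroke at J1  (Se1 (Se) sets effort on bond)
b3 stroke at Sf1  (Sf1: flow source, stroke at near end)
b0 stroke at GY1  (J1 effort already set via bond 2)
b5 stroke at I1  (0-jn J1 has e-setter on 2)
b1 stroke at GY1  (GY1 both-in/both-out from 0)
b4 stroke at J2  (J2: last free bond brings effort in)

#0 |GY1
#1 |GY1
#2 |J1
#3 |Sf1
#4 |J2
#5 |I1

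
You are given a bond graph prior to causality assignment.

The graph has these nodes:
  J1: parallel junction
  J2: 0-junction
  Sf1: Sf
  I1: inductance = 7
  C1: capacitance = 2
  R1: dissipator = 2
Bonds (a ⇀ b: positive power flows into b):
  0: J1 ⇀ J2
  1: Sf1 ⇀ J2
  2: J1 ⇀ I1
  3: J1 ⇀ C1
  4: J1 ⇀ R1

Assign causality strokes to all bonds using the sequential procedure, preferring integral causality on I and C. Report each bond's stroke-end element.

β0 stroke→J2
β1 stroke→Sf1
β2 stroke→I1
β3 stroke→J1
β4 stroke→R1

#1 →Sf1  (Sf1 (Sf) sets flow on bond)
#0 →J2  (only one effort-in slot at J2)
#2 →I1  (prefer integral on I1)
#3 →J1  (C1 integral (e out))
#4 →R1  (J1 effort already set via bond 3)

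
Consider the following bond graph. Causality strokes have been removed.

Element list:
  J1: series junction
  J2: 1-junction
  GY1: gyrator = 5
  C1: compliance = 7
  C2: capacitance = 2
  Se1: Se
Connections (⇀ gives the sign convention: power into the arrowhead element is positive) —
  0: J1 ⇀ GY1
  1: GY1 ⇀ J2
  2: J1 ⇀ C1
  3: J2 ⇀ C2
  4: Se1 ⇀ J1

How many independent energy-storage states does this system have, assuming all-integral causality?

b4 stroke at J1  (Se1: effort source, stroke at far end)
b2 stroke at J1  (C1 integral (e out))
b0 stroke at GY1  (J1: last free bond brings flow in)
b1 stroke at GY1  (GY1: gyrator matches bond 0)
b3 stroke at J2  (common-f at J2 fixed by 1)

2  (C1, C2 all integral)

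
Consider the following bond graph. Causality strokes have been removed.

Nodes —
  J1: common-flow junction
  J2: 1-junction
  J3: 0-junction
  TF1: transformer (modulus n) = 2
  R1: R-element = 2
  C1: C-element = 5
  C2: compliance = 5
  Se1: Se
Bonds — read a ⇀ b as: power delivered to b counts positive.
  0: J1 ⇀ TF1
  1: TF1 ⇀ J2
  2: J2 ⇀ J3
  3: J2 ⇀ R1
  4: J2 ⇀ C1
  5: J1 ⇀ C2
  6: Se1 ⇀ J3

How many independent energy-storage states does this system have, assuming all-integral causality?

2  (C1, C2 all integral)

b6 stroke at J3  (Se1 (Se) sets effort on bond)
b2 stroke at J2  (0-jn J3 has e-setter on 6)
b4 stroke at J2  (C1 outputs effort q/C1)
b5 stroke at J1  (C2: C, integral causality)
b0 stroke at TF1  (closing 1-jn rule on J1)
b1 stroke at J2  (TF TF1: opposite of bond 0)
b3 stroke at R1  (only one flow-in slot at J2)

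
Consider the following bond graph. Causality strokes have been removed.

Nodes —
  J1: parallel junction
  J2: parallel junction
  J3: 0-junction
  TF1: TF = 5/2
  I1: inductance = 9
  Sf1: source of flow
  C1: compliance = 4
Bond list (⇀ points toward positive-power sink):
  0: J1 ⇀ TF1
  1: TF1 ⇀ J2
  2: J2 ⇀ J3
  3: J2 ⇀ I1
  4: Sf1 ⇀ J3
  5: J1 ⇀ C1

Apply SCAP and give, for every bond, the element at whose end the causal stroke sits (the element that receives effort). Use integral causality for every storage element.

#0 stroke→TF1
#1 stroke→J2
#2 stroke→J3
#3 stroke→I1
#4 stroke→Sf1
#5 stroke→J1

#4 |Sf1  (source Sf1 imposes f)
#2 |J3  (J3: last free bond brings effort in)
#3 |I1  (prefer integral on I1)
#1 |J2  (only one effort-in slot at J2)
#0 |TF1  (TF1: transformer flips bond 1)
#5 |J1  (J1 needs exactly one e-in)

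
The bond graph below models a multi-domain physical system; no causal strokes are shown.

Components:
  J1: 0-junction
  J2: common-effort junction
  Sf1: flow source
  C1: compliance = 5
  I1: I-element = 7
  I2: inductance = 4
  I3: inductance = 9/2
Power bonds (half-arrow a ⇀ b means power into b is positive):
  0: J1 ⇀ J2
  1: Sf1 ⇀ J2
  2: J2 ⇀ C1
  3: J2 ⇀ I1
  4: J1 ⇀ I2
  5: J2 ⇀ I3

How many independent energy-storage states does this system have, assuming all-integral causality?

4  (C1, I1, I2, I3 all integral)

bond 1 stroke→Sf1  (source Sf1 imposes f)
bond 2 stroke→J2  (C1: C, integral causality)
bond 0 stroke→J1  (J2 effort already set via bond 2)
bond 3 stroke→I1  (J2 effort already set via bond 2)
bond 5 stroke→I3  (0-jn J2 has e-setter on 2)
bond 4 stroke→I2  (common-e at J1 fixed by 0)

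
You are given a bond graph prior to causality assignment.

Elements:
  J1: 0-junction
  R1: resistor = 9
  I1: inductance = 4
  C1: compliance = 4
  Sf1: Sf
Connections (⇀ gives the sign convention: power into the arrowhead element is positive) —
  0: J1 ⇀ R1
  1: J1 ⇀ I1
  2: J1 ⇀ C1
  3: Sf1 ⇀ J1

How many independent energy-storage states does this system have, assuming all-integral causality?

2  (C1, I1 all integral)

b3 →Sf1  (source Sf1 imposes f)
b1 →I1  (I1 integral (f out))
b2 →J1  (C1 outputs effort q/C1)
b0 →R1  (J1: bond 2 brought effort, rest push out)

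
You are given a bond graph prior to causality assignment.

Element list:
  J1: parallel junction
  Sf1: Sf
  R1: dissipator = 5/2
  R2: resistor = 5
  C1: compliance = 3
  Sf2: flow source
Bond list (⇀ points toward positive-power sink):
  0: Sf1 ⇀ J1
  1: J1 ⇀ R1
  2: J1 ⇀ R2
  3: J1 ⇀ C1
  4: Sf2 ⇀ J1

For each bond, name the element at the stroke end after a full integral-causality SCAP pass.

β0 →Sf1
β1 →R1
β2 →R2
β3 →J1
β4 →Sf2

b0 →Sf1  (Sf1: flow source, stroke at near end)
b4 →Sf2  (Sf2 fixes flow; stroke at Sf2)
b3 →J1  (C1: C, integral causality)
b1 →R1  (J1: bond 3 brought effort, rest push out)
b2 →R2  (common-e at J1 fixed by 3)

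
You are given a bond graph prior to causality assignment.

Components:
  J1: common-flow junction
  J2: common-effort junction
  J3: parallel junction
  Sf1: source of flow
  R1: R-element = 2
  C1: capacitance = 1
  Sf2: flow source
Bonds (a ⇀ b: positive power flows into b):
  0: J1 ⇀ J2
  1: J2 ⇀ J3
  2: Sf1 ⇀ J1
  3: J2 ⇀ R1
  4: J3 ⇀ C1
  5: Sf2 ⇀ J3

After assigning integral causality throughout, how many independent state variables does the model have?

#2 →Sf1  (Sf1: flow source, stroke at near end)
#5 →Sf2  (Sf2 fixes flow; stroke at Sf2)
#0 →J1  (common-f at J1 fixed by 2)
#4 →J3  (C1: C, integral causality)
#1 →J2  (0-jn J3 has e-setter on 4)
#3 →R1  (common-e at J2 fixed by 1)

1  (C1 all integral)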